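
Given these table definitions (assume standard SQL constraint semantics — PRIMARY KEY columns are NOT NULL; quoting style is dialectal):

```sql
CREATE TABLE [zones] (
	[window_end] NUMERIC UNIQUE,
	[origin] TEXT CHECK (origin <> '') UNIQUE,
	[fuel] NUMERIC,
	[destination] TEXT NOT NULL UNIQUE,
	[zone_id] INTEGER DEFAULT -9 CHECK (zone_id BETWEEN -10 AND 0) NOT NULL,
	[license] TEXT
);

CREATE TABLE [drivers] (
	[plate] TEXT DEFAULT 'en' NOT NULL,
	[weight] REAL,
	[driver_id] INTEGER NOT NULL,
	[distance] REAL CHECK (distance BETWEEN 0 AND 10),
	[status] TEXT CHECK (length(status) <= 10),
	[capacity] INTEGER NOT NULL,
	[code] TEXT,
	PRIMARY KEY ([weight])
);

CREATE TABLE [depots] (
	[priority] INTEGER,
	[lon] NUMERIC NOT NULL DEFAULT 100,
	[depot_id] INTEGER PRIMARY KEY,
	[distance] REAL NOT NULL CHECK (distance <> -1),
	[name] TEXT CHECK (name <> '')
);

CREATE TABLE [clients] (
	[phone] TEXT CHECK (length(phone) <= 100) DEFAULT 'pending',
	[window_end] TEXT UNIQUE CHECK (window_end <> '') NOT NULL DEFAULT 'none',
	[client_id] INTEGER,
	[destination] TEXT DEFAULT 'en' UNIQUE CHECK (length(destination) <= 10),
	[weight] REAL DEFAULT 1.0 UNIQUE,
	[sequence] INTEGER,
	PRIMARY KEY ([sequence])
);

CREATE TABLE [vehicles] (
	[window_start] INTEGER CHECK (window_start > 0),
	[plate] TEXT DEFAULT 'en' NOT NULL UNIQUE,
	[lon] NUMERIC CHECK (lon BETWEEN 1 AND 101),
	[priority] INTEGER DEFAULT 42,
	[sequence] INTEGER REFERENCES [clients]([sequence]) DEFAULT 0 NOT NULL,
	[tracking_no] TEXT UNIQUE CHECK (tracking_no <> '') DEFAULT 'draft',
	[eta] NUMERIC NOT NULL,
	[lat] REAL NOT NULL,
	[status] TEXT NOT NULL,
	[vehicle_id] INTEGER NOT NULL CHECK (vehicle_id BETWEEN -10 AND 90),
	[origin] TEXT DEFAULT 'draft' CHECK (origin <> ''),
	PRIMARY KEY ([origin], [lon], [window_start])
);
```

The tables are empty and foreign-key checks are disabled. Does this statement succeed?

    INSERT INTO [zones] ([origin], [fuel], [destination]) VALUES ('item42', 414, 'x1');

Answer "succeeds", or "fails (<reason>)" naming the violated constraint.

succeeds

NOT NULL columns: destination is supplied; zone_id defaults to -9.
CHECK constraints: 'item42' satisfies (origin <> '').
No constraint is violated.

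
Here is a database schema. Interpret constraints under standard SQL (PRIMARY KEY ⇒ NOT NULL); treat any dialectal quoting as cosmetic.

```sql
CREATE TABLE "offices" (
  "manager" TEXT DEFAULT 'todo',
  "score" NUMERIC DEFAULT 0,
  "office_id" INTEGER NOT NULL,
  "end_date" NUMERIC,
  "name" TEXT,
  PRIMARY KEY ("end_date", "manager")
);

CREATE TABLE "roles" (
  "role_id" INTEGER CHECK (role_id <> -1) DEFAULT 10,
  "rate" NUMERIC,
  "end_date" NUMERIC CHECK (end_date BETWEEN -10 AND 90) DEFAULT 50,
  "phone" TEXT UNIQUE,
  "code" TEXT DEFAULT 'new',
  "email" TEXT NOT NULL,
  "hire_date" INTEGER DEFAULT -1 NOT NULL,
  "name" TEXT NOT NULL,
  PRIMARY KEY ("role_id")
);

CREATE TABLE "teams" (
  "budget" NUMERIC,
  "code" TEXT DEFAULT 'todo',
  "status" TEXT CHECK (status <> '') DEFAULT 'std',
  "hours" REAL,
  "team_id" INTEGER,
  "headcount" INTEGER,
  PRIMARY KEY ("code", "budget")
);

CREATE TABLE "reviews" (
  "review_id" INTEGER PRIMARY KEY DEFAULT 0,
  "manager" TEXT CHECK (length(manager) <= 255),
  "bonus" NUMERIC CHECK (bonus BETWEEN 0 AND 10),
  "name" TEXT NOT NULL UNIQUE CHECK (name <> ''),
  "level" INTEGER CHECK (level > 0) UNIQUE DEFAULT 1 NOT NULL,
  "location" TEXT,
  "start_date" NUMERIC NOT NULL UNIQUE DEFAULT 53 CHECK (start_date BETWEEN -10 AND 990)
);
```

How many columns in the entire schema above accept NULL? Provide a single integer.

13

offices: 2 nullable (score, name — PK (end_date, manager) and explicit NOT NULL columns excluded).
roles: 4 nullable (rate, end_date, phone, code — PK (role_id) and explicit NOT NULL columns excluded).
teams: 4 nullable (status, hours, team_id, headcount — PK (code, budget) and explicit NOT NULL columns excluded).
reviews: 3 nullable (manager, bonus, location — PK (review_id) and explicit NOT NULL columns excluded).
Total: 2 + 4 + 4 + 3 = 13.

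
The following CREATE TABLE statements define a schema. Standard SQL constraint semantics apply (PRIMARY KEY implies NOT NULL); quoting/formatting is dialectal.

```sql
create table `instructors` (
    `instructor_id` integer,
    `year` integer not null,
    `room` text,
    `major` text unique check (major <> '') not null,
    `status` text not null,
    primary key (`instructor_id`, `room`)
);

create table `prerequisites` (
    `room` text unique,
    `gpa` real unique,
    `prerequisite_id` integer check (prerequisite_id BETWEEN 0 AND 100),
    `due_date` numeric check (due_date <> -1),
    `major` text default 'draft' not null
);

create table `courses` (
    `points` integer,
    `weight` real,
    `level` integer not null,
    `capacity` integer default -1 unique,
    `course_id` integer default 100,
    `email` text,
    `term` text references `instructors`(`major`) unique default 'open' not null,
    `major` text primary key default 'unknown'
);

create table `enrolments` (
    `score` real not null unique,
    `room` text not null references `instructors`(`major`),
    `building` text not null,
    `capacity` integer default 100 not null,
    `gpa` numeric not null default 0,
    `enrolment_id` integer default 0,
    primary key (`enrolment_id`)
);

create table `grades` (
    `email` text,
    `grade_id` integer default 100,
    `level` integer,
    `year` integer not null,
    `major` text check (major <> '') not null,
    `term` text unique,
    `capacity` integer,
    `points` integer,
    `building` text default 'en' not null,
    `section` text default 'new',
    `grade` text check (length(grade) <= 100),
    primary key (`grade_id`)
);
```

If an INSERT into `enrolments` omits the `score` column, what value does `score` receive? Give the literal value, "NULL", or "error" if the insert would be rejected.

error

score has no DEFAULT clause.
Omitting it would insert NULL, but it is declared NOT NULL, so the INSERT fails.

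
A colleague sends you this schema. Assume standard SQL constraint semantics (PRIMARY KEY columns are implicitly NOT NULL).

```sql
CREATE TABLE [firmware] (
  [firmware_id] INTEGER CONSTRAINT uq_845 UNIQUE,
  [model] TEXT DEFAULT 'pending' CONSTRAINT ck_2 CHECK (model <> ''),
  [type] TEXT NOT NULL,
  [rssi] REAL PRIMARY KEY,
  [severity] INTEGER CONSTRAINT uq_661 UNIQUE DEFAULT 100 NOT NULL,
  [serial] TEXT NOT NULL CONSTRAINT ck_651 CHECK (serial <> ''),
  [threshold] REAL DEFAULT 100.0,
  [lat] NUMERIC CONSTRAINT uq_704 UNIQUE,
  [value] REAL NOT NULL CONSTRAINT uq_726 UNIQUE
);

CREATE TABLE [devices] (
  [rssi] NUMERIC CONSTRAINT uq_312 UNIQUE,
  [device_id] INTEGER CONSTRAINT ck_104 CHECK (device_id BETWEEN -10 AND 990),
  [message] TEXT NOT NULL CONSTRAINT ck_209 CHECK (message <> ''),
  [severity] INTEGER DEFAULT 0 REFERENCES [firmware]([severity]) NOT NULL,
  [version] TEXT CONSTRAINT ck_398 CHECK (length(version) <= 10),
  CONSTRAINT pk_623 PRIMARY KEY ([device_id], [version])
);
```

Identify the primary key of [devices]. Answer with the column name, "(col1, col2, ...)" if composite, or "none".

(device_id, version)

A table-level PRIMARY KEY clause names 2 columns: device_id, version.
This is a composite key — the combination is unique, not each column individually.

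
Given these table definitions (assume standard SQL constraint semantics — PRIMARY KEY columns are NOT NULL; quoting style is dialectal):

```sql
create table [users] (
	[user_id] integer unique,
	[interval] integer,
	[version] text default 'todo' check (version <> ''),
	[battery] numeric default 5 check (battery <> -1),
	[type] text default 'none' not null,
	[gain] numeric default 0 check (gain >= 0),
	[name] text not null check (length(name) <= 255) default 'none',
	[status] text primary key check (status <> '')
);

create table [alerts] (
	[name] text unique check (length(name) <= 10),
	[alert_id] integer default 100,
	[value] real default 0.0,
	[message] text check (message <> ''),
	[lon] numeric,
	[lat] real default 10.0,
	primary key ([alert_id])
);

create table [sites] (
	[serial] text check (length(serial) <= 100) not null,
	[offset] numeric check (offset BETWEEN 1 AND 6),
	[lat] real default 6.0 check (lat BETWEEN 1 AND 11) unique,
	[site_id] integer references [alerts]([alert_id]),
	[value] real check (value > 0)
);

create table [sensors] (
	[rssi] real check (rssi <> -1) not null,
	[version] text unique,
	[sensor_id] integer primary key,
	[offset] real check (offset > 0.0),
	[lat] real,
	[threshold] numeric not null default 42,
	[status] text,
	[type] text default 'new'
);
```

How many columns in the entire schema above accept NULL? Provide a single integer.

19

users: 5 nullable (user_id, interval, version, battery, gain — PK (status) and explicit NOT NULL columns excluded).
alerts: 5 nullable (name, value, message, lon, lat — PK (alert_id) and explicit NOT NULL columns excluded).
sites: 4 nullable (offset, lat, site_id, value — PK none and explicit NOT NULL columns excluded).
sensors: 5 nullable (version, offset, lat, status, type — PK (sensor_id) and explicit NOT NULL columns excluded).
Total: 5 + 5 + 4 + 5 = 19.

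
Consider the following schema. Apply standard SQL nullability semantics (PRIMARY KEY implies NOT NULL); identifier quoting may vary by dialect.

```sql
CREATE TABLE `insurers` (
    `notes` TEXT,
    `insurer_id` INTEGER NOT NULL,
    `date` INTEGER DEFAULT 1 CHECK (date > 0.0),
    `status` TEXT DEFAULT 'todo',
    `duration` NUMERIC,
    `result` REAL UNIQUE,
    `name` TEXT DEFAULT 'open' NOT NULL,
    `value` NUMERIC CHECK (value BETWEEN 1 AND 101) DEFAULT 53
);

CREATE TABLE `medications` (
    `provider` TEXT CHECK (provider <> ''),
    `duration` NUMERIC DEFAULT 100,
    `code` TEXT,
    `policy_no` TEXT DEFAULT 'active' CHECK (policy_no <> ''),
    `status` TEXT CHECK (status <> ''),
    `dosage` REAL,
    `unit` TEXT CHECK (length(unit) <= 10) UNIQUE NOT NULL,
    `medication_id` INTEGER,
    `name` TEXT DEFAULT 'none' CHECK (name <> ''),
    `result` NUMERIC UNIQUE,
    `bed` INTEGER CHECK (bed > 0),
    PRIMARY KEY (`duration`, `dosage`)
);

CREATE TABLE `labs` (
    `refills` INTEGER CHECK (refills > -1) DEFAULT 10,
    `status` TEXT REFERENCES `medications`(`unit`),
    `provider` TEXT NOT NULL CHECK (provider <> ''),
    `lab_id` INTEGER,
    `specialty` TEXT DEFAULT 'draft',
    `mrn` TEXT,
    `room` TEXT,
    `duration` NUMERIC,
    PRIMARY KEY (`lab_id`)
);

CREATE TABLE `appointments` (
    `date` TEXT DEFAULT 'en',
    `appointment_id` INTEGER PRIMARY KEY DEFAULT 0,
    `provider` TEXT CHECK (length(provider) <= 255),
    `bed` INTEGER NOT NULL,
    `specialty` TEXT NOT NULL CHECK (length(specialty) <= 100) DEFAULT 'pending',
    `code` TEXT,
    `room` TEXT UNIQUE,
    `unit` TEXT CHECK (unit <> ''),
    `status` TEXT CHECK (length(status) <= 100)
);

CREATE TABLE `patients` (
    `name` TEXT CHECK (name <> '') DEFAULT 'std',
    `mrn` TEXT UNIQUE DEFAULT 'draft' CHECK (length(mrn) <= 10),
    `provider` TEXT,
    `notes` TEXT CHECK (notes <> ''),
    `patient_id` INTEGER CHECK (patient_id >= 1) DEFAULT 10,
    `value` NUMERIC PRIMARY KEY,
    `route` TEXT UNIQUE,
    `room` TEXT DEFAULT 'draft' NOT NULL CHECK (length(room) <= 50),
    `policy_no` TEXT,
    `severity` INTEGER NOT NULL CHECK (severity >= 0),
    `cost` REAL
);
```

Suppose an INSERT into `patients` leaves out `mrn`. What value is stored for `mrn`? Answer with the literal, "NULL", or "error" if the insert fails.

'draft'

mrn has an explicit DEFAULT 'draft'.
When the column is omitted from an INSERT, that default is used.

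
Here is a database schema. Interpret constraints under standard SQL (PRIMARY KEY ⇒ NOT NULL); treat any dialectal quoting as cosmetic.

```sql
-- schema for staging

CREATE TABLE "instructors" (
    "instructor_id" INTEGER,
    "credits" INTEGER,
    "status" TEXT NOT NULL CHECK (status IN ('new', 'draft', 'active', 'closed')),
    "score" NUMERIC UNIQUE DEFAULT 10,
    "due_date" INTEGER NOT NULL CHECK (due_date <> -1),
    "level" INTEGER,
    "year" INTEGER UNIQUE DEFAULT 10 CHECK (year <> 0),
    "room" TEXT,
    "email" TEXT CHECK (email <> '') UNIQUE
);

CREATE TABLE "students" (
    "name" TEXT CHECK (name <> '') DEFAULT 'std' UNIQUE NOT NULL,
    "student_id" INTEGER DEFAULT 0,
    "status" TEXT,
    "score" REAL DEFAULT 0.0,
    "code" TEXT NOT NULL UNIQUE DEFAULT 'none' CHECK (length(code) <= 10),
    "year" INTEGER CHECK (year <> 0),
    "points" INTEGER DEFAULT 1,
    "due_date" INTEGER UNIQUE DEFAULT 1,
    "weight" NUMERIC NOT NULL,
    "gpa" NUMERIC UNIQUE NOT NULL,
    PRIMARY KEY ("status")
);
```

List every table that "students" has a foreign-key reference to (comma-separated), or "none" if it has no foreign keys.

No column in students has a REFERENCES clause.

none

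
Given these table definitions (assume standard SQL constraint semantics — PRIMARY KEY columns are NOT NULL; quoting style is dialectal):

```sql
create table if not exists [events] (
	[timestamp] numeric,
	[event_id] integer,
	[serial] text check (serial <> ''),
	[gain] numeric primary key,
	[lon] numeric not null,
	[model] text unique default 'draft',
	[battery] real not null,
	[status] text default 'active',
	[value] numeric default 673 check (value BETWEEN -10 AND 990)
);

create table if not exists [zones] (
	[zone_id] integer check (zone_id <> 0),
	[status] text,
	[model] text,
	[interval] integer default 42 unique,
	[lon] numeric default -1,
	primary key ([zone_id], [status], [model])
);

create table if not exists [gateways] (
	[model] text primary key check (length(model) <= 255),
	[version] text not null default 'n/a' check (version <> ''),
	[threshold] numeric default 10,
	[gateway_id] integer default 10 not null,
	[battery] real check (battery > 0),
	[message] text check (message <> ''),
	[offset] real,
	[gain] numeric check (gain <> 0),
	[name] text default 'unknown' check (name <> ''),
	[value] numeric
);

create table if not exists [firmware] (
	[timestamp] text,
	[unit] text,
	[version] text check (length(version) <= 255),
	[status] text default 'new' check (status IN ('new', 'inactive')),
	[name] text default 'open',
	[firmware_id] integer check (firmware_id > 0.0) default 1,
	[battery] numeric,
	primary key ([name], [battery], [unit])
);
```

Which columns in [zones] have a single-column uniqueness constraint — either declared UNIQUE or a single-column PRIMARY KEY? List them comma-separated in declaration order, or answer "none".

interval

- zone_id: part of a composite PRIMARY KEY — only the tuple is unique, not this column on its own.
- status: part of a composite PRIMARY KEY — only the tuple is unique, not this column on its own.
- model: part of a composite PRIMARY KEY — only the tuple is unique, not this column on its own.
- interval: declared UNIQUE → unique.
- lon: no UNIQUE or single-column PK constraint.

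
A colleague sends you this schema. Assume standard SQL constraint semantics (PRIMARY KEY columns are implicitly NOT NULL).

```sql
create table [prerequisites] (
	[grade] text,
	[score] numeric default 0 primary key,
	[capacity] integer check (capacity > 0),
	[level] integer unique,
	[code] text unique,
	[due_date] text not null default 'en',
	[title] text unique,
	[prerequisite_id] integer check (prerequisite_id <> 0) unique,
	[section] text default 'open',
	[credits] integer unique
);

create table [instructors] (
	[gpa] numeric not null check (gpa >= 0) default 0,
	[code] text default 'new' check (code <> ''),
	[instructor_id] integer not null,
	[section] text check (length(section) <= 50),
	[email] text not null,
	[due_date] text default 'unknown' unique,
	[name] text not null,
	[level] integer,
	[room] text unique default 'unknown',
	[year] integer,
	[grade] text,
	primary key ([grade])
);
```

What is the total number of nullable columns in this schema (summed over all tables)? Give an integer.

14

prerequisites: 8 nullable (grade, capacity, level, code, title, prerequisite_id, section, credits — PK (score) and explicit NOT NULL columns excluded).
instructors: 6 nullable (code, section, due_date, level, room, year — PK (grade) and explicit NOT NULL columns excluded).
Total: 8 + 6 = 14.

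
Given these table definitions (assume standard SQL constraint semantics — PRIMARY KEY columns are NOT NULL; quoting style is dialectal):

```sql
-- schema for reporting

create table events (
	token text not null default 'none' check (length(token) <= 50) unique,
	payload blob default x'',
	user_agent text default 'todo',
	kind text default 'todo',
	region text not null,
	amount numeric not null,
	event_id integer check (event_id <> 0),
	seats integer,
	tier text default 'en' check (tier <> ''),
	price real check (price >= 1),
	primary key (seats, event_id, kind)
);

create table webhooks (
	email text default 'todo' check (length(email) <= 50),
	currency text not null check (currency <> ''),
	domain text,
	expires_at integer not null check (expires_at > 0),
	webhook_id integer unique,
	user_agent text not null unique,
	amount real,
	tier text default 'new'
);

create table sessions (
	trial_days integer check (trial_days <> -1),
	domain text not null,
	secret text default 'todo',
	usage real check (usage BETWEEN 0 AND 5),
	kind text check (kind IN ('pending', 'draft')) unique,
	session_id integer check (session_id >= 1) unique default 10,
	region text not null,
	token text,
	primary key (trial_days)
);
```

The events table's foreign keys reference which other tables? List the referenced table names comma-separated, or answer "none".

none

No column in events has a REFERENCES clause.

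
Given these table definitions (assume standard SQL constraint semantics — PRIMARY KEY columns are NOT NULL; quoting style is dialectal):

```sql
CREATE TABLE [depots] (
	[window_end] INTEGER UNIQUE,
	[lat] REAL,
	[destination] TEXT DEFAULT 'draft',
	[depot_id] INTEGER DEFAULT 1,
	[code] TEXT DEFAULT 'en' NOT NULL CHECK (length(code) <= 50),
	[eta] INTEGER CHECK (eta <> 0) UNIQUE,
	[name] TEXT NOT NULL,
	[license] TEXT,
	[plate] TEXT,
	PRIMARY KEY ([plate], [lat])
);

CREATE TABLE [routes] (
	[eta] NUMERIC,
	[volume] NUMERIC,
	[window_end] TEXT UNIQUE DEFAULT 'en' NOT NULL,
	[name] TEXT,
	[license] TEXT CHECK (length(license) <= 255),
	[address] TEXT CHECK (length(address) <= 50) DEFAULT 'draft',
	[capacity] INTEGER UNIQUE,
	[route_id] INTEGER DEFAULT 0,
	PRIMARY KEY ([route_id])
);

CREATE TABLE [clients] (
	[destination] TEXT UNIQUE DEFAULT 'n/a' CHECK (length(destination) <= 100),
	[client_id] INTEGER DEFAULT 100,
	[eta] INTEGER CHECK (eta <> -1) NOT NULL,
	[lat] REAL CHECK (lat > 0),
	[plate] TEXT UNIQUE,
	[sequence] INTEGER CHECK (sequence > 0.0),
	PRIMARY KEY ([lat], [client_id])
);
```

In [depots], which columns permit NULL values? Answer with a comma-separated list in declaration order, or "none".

window_end, destination, depot_id, eta, license

- window_end: UNIQUE does not imply NOT NULL → nullable.
- lat: part of the PRIMARY KEY, which implies NOT NULL → not nullable.
- destination: DEFAULT only fills an omitted column; an explicit NULL is still allowed → nullable.
- depot_id: DEFAULT only fills an omitted column; an explicit NULL is still allowed → nullable.
- code: declared NOT NULL → not nullable.
- eta: CHECK does not forbid NULL (a CHECK constraint passes when its expression is NULL) → nullable.
- name: declared NOT NULL → not nullable.
- license: no NOT NULL constraint applies → nullable.
- plate: part of the PRIMARY KEY, which implies NOT NULL → not nullable.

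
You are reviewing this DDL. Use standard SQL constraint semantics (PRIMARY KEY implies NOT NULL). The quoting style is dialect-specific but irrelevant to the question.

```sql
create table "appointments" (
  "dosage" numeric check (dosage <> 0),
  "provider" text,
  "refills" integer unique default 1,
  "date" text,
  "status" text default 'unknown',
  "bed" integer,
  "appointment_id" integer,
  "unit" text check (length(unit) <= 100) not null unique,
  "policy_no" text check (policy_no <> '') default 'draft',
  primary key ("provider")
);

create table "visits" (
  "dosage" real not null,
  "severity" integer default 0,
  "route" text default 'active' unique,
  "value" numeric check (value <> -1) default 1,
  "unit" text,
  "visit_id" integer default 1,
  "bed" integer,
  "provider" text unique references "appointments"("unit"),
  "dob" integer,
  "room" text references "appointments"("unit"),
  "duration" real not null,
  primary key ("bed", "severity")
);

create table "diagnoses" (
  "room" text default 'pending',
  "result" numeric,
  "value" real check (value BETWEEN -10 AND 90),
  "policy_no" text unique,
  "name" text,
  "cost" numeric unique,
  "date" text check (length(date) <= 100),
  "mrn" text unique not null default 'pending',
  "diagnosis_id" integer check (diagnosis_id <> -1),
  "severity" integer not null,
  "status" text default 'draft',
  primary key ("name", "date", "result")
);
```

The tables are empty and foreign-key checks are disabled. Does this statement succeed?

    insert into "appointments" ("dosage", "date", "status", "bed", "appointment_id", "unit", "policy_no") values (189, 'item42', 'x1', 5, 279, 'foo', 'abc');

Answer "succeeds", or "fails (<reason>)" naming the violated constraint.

provider is omitted from the column list and has no DEFAULT, so it would receive NULL.
But provider is part of the PRIMARY KEY (implied NOT NULL).

fails (NOT NULL on provider)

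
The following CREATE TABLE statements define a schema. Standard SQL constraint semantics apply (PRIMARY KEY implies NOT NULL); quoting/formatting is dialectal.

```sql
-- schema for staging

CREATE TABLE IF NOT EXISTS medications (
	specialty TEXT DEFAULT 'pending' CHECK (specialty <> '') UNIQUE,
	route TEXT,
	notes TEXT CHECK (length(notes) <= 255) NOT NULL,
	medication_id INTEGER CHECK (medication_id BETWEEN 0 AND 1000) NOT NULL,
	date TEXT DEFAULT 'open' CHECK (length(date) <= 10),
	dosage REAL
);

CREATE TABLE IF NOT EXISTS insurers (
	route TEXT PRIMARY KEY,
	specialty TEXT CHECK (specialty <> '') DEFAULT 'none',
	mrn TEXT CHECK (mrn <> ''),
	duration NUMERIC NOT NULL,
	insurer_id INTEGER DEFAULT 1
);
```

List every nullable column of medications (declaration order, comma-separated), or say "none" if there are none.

specialty, route, date, dosage

- specialty: CHECK does not forbid NULL (a CHECK constraint passes when its expression is NULL) → nullable.
- route: no NOT NULL constraint applies → nullable.
- notes: declared NOT NULL → not nullable.
- medication_id: declared NOT NULL → not nullable.
- date: CHECK does not forbid NULL (a CHECK constraint passes when its expression is NULL) → nullable.
- dosage: no NOT NULL constraint applies → nullable.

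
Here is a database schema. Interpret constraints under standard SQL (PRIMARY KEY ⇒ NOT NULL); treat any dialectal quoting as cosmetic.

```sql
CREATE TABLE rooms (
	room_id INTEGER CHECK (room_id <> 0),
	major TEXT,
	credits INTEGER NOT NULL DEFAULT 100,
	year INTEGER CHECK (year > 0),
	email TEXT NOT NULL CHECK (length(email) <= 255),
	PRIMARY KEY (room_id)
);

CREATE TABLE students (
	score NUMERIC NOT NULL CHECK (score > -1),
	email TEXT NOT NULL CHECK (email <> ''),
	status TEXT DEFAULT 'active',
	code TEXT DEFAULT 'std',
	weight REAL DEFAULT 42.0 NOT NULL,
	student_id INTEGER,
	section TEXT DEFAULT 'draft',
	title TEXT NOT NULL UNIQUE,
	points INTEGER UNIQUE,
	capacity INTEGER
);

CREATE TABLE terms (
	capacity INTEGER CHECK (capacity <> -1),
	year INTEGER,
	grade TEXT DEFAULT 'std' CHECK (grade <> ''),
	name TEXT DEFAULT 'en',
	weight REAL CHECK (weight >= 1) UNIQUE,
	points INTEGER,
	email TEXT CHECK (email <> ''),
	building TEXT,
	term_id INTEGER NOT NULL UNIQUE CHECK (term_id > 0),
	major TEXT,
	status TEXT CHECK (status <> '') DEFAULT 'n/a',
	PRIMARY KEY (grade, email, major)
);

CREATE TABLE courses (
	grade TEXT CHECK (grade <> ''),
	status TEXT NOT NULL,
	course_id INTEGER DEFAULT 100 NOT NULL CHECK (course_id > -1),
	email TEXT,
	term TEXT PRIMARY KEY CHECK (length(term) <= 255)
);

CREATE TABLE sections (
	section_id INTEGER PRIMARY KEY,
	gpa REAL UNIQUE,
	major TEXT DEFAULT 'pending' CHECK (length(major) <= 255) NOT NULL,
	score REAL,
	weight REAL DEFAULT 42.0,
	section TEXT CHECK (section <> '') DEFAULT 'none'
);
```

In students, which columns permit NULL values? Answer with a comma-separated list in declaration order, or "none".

status, code, student_id, section, points, capacity

- score: declared NOT NULL → not nullable.
- email: declared NOT NULL → not nullable.
- status: DEFAULT only fills an omitted column; an explicit NULL is still allowed → nullable.
- code: DEFAULT only fills an omitted column; an explicit NULL is still allowed → nullable.
- weight: declared NOT NULL → not nullable.
- student_id: no NOT NULL constraint applies → nullable.
- section: DEFAULT only fills an omitted column; an explicit NULL is still allowed → nullable.
- title: declared NOT NULL → not nullable.
- points: UNIQUE does not imply NOT NULL → nullable.
- capacity: no NOT NULL constraint applies → nullable.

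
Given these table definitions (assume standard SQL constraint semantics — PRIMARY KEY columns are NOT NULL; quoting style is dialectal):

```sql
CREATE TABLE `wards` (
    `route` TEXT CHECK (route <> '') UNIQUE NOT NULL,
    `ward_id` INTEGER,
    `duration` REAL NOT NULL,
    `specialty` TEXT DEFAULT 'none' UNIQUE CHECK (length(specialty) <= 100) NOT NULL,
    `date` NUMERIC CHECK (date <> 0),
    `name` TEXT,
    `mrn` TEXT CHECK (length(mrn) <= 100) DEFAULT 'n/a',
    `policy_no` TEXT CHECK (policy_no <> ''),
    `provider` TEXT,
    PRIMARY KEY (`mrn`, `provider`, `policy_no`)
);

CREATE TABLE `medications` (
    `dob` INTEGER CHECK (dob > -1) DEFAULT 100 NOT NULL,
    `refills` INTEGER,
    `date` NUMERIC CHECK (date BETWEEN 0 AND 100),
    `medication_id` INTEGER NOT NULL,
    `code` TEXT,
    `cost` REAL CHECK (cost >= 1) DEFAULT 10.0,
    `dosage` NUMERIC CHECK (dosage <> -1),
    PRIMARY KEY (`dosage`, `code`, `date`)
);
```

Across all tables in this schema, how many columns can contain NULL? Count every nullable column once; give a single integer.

5

wards: 3 nullable (ward_id, date, name — PK (mrn, provider, policy_no) and explicit NOT NULL columns excluded).
medications: 2 nullable (refills, cost — PK (dosage, code, date) and explicit NOT NULL columns excluded).
Total: 3 + 2 = 5.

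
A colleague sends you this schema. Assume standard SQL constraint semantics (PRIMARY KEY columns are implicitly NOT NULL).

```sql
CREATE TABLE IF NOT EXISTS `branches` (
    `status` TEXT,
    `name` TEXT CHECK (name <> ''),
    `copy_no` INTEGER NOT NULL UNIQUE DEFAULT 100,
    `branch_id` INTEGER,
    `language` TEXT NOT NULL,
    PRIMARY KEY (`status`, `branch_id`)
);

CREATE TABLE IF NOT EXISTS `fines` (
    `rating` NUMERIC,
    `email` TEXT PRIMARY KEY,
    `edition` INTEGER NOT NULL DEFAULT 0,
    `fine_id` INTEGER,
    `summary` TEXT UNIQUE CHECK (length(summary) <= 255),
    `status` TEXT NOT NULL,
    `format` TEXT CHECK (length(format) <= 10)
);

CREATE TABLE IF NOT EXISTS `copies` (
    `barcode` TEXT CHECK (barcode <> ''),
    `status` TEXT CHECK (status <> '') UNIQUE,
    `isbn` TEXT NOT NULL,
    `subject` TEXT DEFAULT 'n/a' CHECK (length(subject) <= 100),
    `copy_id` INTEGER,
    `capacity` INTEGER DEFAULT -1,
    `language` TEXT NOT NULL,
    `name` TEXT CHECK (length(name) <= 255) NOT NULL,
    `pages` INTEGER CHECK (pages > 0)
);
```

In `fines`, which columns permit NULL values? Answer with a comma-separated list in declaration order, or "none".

rating, fine_id, summary, format

- rating: no NOT NULL constraint applies → nullable.
- email: part of the PRIMARY KEY, which implies NOT NULL → not nullable.
- edition: declared NOT NULL → not nullable.
- fine_id: no NOT NULL constraint applies → nullable.
- summary: CHECK does not forbid NULL (a CHECK constraint passes when its expression is NULL) → nullable.
- status: declared NOT NULL → not nullable.
- format: CHECK does not forbid NULL (a CHECK constraint passes when its expression is NULL) → nullable.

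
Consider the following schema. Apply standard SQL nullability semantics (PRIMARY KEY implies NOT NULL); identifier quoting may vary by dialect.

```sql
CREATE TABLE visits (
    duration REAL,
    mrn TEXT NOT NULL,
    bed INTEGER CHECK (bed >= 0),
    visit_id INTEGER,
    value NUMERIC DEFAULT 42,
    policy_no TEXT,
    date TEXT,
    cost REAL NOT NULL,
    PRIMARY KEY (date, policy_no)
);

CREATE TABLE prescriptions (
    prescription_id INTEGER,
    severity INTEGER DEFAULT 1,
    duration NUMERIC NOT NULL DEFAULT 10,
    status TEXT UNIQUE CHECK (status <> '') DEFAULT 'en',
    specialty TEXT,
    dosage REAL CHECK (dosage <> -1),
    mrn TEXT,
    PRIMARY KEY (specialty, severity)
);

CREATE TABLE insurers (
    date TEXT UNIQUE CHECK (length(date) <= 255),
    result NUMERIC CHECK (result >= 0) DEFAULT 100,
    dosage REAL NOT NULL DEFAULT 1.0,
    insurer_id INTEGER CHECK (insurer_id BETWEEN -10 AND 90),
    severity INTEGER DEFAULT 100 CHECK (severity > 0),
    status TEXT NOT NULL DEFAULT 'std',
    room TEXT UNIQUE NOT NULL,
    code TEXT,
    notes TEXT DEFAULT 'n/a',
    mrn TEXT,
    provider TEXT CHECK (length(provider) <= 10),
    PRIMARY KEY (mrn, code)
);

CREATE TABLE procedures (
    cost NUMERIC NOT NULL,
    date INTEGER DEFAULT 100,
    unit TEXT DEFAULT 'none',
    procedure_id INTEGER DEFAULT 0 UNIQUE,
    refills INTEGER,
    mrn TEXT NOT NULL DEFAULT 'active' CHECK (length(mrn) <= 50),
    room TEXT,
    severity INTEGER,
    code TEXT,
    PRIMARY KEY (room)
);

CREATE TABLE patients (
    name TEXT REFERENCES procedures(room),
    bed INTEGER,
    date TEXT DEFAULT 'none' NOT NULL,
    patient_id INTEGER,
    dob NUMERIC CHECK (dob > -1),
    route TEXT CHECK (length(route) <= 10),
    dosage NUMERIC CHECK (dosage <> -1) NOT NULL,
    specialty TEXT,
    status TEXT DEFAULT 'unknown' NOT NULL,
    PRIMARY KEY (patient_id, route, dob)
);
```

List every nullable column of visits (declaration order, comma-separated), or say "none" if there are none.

- duration: no NOT NULL constraint applies → nullable.
- mrn: declared NOT NULL → not nullable.
- bed: CHECK does not forbid NULL (a CHECK constraint passes when its expression is NULL) → nullable.
- visit_id: no NOT NULL constraint applies → nullable.
- value: DEFAULT only fills an omitted column; an explicit NULL is still allowed → nullable.
- policy_no: part of the PRIMARY KEY, which implies NOT NULL → not nullable.
- date: part of the PRIMARY KEY, which implies NOT NULL → not nullable.
- cost: declared NOT NULL → not nullable.

duration, bed, visit_id, value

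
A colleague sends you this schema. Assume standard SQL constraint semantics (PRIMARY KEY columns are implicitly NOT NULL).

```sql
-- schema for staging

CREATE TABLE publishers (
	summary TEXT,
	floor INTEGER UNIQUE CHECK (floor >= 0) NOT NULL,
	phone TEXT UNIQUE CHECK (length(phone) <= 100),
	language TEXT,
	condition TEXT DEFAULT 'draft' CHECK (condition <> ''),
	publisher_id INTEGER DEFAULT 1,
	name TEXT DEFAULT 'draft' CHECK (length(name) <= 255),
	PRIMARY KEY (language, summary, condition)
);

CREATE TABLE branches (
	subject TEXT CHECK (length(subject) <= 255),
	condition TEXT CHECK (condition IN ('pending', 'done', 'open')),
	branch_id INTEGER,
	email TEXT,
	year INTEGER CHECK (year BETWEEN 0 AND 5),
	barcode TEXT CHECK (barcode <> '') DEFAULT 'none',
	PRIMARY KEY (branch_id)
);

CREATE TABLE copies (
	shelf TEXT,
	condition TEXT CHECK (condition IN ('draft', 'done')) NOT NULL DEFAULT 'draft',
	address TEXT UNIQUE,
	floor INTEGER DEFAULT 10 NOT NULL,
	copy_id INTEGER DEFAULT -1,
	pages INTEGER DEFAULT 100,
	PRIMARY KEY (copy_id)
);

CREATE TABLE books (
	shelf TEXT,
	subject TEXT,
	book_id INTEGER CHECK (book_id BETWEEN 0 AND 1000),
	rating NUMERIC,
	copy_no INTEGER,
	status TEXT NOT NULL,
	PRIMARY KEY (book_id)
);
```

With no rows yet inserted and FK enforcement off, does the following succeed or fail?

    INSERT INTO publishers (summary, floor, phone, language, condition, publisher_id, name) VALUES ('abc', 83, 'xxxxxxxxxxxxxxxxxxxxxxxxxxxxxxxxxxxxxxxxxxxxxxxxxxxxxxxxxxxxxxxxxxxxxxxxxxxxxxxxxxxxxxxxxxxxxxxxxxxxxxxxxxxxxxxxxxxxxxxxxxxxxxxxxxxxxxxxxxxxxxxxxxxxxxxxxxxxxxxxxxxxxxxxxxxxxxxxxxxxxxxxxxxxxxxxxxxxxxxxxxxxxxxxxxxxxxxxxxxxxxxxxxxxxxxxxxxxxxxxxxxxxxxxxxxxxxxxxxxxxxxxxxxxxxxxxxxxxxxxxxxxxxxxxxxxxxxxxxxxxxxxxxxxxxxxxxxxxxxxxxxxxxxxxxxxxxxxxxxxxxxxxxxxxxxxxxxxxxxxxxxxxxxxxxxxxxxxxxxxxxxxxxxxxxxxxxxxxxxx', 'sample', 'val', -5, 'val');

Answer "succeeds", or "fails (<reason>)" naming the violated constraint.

fails (CHECK on phone)

The value 'xxxxxxxxxxxxxxxxxxxxxxxxxxxxxxxxxxxxxxxxxxxxxxxxxxxxxxxxxxxxxxxxxxxxxxxxxxxxxxxxxxxxxxxxxxxxxxxxxxxxxxxxxxxxxxxxxxxxxxxxxxxxxxxxxxxxxxxxxxxxxxxxxxxxxxxxxxxxxxxxxxxxxxxxxxxxxxxxxxxxxxxxxxxxxxxxxxxxxxxxxxxxxxxxxxxxxxxxxxxxxxxxxxxxxxxxxxxxxxxxxxxxxxxxxxxxxxxxxxxxxxxxxxxxxxxxxxxxxxxxxxxxxxxxxxxxxxxxxxxxxxxxxxxxxxxxxxxxxxxxxxxxxxxxxxxxxxxxxxxxxxxxxxxxxxxxxxxxxxxxxxxxxxxxxxxxxxxxxxxxxxxxxxxxxxxxxxxxxxxx' for phone violates CHECK (length(phone) <= 100).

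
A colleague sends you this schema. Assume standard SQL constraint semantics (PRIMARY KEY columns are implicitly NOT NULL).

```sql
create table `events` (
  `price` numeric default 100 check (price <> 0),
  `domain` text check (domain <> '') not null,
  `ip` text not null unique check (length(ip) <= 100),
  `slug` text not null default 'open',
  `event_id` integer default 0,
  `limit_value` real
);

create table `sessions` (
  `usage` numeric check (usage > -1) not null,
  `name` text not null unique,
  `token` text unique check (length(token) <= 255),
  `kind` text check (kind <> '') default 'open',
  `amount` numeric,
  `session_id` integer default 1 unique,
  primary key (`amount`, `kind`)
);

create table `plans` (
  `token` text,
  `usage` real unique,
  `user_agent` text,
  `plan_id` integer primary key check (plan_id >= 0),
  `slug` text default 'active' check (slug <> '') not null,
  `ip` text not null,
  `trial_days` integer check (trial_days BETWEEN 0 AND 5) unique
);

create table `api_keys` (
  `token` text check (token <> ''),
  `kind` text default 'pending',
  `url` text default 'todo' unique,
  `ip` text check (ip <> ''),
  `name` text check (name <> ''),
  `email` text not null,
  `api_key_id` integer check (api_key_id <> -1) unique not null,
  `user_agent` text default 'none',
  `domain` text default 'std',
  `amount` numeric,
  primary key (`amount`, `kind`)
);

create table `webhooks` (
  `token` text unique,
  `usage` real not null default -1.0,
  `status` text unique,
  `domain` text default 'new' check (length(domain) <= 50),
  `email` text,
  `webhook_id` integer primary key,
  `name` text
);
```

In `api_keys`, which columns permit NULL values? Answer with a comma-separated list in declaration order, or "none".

token, url, ip, name, user_agent, domain

- token: CHECK does not forbid NULL (a CHECK constraint passes when its expression is NULL) → nullable.
- kind: part of the PRIMARY KEY, which implies NOT NULL → not nullable.
- url: UNIQUE does not imply NOT NULL → nullable.
- ip: CHECK does not forbid NULL (a CHECK constraint passes when its expression is NULL) → nullable.
- name: CHECK does not forbid NULL (a CHECK constraint passes when its expression is NULL) → nullable.
- email: declared NOT NULL → not nullable.
- api_key_id: declared NOT NULL → not nullable.
- user_agent: DEFAULT only fills an omitted column; an explicit NULL is still allowed → nullable.
- domain: DEFAULT only fills an omitted column; an explicit NULL is still allowed → nullable.
- amount: part of the PRIMARY KEY, which implies NOT NULL → not nullable.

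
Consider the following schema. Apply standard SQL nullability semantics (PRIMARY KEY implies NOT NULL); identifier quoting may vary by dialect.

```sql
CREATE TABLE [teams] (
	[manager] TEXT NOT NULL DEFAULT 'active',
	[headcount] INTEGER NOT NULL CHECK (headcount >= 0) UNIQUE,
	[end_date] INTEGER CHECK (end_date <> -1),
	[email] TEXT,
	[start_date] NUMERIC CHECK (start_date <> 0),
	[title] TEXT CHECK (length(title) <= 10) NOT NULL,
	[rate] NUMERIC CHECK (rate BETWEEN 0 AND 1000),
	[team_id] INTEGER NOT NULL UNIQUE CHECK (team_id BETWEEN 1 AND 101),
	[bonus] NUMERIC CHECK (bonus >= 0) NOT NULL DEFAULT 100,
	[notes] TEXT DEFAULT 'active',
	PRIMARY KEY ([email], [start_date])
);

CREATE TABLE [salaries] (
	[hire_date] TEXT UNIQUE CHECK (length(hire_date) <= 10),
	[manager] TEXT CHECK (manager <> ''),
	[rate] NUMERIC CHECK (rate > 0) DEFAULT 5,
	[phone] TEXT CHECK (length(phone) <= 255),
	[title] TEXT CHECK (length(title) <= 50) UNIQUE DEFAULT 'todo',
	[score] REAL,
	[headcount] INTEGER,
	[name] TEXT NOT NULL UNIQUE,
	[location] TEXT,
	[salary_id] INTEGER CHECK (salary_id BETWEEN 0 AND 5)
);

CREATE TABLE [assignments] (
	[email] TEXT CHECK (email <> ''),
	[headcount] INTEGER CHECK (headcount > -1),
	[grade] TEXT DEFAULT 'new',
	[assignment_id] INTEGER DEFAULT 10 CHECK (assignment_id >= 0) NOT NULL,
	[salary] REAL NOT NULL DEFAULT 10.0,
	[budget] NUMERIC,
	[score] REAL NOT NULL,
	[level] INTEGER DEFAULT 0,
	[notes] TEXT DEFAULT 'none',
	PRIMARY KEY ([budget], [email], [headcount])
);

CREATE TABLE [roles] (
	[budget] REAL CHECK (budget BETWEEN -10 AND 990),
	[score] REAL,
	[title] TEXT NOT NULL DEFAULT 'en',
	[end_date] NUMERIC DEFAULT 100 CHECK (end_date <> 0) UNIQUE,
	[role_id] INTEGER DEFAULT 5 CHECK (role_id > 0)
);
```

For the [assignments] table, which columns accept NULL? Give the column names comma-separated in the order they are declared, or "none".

- email: part of the PRIMARY KEY, which implies NOT NULL → not nullable.
- headcount: part of the PRIMARY KEY, which implies NOT NULL → not nullable.
- grade: DEFAULT only fills an omitted column; an explicit NULL is still allowed → nullable.
- assignment_id: declared NOT NULL → not nullable.
- salary: declared NOT NULL → not nullable.
- budget: part of the PRIMARY KEY, which implies NOT NULL → not nullable.
- score: declared NOT NULL → not nullable.
- level: DEFAULT only fills an omitted column; an explicit NULL is still allowed → nullable.
- notes: DEFAULT only fills an omitted column; an explicit NULL is still allowed → nullable.

grade, level, notes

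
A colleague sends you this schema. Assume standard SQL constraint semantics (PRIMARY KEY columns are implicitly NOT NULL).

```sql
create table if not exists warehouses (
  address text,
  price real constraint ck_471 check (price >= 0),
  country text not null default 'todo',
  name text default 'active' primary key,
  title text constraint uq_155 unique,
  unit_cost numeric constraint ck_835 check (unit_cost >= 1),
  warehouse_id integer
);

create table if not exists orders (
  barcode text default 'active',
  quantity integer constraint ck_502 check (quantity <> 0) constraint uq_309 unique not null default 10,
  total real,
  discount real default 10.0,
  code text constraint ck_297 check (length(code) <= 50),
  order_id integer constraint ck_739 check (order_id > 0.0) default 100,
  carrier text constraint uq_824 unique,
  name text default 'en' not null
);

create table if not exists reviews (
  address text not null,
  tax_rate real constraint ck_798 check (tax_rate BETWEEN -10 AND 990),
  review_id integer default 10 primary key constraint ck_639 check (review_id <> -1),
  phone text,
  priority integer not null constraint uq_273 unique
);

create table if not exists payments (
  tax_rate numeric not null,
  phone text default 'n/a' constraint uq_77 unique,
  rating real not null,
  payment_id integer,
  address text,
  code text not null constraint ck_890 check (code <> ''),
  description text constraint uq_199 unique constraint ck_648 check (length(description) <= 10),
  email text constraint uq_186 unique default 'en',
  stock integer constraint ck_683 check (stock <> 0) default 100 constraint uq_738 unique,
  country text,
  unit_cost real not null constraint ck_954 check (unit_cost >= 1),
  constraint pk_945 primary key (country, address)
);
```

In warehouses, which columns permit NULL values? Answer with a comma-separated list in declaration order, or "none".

- address: no NOT NULL constraint applies → nullable.
- price: CHECK does not forbid NULL (a CHECK constraint passes when its expression is NULL) → nullable.
- country: declared NOT NULL → not nullable.
- name: part of the PRIMARY KEY, which implies NOT NULL → not nullable.
- title: UNIQUE does not imply NOT NULL → nullable.
- unit_cost: CHECK does not forbid NULL (a CHECK constraint passes when its expression is NULL) → nullable.
- warehouse_id: no NOT NULL constraint applies → nullable.

address, price, title, unit_cost, warehouse_id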